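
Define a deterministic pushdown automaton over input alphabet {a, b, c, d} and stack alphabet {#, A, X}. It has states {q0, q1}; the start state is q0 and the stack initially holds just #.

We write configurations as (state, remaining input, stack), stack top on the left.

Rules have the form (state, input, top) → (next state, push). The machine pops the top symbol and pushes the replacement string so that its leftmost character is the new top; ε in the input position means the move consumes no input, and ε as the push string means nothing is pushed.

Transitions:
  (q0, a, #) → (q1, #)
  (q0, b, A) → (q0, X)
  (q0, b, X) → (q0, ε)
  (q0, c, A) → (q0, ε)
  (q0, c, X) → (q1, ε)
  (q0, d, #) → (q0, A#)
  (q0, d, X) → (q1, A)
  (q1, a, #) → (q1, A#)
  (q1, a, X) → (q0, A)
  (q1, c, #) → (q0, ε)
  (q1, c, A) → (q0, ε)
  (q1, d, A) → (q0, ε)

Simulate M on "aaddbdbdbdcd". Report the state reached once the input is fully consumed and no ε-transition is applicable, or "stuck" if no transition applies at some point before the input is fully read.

(q0, aaddbdbdbdcd, #) ⊢ (q1, addbdbdbdcd, #) ⊢ (q1, ddbdbdbdcd, A#) ⊢ (q0, dbdbdbdcd, #) ⊢ (q0, bdbdbdcd, A#) ⊢ (q0, dbdbdcd, X#) ⊢ (q1, bdbdcd, A#)
No transition for (q1, b, top A); M blocks with input bdbdcd remaining.

stuck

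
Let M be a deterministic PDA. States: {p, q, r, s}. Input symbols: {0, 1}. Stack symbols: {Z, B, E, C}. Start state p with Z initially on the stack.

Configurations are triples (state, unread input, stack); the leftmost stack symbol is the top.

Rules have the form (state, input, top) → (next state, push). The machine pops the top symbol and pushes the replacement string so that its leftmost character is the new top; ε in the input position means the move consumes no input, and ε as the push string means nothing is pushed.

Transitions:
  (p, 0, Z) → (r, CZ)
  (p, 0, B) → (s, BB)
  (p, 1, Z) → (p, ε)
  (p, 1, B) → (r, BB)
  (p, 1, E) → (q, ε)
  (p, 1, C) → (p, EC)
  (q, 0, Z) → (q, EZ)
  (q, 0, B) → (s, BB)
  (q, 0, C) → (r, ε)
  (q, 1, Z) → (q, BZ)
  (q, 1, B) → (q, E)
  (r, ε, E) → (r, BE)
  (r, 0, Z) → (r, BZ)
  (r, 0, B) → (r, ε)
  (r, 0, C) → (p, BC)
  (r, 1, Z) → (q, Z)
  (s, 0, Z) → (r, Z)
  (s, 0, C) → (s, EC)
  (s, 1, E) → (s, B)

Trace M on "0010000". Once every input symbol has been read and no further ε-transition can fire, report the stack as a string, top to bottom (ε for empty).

BBCZ

(p, 0010000, Z)
  read 0, top Z: go to r, push CZ → (r, 010000, CZ)
  read 0, top C: go to p, push BC → (p, 10000, BCZ)
  read 1, top B: go to r, push BB → (r, 0000, BBCZ)
  read 0, top B: go to r, push ε → (r, 000, BCZ)
  read 0, top B: go to r, push ε → (r, 00, CZ)
  read 0, top C: go to p, push BC → (p, 0, BCZ)
  read 0, top B: go to s, push BB → (s, ε, BBCZ)
All input consumed in state s with stack BBCZ.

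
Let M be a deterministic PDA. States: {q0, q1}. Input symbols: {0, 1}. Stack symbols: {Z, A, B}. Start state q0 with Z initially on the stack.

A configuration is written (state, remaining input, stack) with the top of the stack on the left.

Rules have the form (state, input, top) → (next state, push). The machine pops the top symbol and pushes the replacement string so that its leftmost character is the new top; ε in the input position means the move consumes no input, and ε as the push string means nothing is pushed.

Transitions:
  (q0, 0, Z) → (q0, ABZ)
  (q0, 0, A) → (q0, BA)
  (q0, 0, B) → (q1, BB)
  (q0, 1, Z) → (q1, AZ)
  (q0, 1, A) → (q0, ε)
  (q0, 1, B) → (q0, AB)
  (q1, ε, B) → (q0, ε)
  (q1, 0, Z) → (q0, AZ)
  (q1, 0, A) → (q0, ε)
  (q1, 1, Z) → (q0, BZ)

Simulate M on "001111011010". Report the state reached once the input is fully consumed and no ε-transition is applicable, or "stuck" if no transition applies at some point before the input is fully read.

q0

(q0, 001111011010, Z)
  read 0, top Z: go to q0, push ABZ → (q0, 01111011010, ABZ)
  read 0, top A: go to q0, push BA → (q0, 1111011010, BABZ)
  read 1, top B: go to q0, push AB → (q0, 111011010, ABABZ)
  read 1, top A: go to q0, push ε → (q0, 11011010, BABZ)
  read 1, top B: go to q0, push AB → (q0, 1011010, ABABZ)
  read 1, top A: go to q0, push ε → (q0, 011010, BABZ)
  read 0, top B: go to q1, push BB → (q1, 11010, BBABZ)
  ε-move, top B: go to q0, push ε → (q0, 11010, BABZ)
  read 1, top B: go to q0, push AB → (q0, 1010, ABABZ)
  read 1, top A: go to q0, push ε → (q0, 010, BABZ)
  read 0, top B: go to q1, push BB → (q1, 10, BBABZ)
  ε-move, top B: go to q0, push ε → (q0, 10, BABZ)
  read 1, top B: go to q0, push AB → (q0, 0, ABABZ)
  read 0, top A: go to q0, push BA → (q0, ε, BABABZ)
All input consumed; M is in state q0.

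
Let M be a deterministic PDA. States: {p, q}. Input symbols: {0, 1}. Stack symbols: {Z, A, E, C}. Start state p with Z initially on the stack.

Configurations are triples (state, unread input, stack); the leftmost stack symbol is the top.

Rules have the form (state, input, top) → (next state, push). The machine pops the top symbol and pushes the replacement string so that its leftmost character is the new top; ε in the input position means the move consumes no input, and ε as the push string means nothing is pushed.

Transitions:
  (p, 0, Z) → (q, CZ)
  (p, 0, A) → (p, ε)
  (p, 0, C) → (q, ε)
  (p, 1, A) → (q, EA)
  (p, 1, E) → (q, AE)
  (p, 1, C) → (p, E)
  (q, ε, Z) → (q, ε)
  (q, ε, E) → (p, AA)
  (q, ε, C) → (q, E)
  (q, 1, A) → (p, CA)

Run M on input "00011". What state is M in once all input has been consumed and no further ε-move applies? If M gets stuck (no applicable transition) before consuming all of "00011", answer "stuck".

(p, 00011, Z)
  read 0, top Z: go to q, push CZ → (q, 0011, CZ)
  ε-move, top C: go to q, push E → (q, 0011, EZ)
  ε-move, top E: go to p, push AA → (p, 0011, AAZ)
  read 0, top A: go to p, push ε → (p, 011, AZ)
  read 0, top A: go to p, push ε → (p, 11, Z)
No transition for (p, 1, top Z); M blocks with input 11 remaining.

stuck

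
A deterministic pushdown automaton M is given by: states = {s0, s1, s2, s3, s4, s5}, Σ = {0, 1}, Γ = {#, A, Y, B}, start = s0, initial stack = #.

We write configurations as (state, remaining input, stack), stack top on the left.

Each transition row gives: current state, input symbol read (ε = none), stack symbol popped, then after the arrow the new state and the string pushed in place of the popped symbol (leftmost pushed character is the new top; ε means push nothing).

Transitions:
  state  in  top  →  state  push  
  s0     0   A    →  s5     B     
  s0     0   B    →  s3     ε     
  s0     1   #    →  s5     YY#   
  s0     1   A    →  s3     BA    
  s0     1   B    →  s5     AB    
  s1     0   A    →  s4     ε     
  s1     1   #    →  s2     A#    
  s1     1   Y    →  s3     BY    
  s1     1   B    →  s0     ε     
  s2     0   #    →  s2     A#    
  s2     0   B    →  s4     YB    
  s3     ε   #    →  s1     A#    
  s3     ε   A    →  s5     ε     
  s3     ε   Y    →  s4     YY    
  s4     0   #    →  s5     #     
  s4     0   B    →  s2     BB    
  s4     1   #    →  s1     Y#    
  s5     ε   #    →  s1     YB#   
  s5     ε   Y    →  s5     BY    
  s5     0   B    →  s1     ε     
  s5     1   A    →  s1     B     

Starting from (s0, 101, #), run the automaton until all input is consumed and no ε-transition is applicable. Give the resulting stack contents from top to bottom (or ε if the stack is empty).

(s0, 101, #)
  read 1, top #: go to s5, push YY# → (s5, 01, YY#)
  ε-move, top Y: go to s5, push BY → (s5, 01, BYY#)
  read 0, top B: go to s1, push ε → (s1, 1, YY#)
  read 1, top Y: go to s3, push BY → (s3, ε, BYY#)
All input consumed in state s3 with stack BYY#.

BYY#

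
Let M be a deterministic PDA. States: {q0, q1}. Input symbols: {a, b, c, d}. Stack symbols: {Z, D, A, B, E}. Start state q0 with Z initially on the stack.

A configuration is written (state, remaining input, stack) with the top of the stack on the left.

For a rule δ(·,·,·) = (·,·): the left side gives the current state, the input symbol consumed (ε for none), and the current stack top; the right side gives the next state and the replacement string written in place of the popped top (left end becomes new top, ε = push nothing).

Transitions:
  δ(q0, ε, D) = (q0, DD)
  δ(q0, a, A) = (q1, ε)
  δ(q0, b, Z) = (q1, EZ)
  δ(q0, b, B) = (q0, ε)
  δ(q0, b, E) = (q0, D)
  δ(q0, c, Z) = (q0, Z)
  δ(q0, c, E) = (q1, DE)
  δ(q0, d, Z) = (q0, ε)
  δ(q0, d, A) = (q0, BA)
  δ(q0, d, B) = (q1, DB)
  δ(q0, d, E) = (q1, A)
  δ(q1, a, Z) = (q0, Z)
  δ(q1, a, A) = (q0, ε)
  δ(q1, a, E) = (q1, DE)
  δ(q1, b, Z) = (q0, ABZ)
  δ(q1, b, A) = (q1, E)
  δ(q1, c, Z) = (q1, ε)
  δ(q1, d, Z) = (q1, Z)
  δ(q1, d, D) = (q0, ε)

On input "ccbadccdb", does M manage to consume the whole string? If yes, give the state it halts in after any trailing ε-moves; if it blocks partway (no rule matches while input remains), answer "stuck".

(q0, ccbadccdb, Z) ⊢ (q0, cbadccdb, Z) ⊢ (q0, badccdb, Z) ⊢ (q1, adccdb, EZ) ⊢ (q1, dccdb, DEZ) ⊢ (q0, ccdb, EZ) ⊢ (q1, cdb, DEZ)
No transition for (q1, c, top D); M blocks with input cdb remaining.

stuck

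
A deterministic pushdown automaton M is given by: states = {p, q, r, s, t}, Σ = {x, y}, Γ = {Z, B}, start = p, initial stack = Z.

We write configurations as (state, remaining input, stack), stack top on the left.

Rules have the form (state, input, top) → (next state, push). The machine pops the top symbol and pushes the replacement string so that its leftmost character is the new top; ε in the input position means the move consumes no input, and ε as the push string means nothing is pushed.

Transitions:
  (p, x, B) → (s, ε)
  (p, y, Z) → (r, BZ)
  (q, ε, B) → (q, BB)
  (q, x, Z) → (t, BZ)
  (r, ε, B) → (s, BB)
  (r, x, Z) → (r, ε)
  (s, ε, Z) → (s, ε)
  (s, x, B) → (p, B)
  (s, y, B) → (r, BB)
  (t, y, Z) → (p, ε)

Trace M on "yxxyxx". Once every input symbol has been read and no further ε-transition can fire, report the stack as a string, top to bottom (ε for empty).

BBZ

(p, yxxyxx, Z)
  read y, top Z: go to r, push BZ → (r, xxyxx, BZ)
  ε-move, top B: go to s, push BB → (s, xxyxx, BBZ)
  read x, top B: go to p, push B → (p, xyxx, BBZ)
  read x, top B: go to s, push ε → (s, yxx, BZ)
  read y, top B: go to r, push BB → (r, xx, BBZ)
  ε-move, top B: go to s, push BB → (s, xx, BBBZ)
  read x, top B: go to p, push B → (p, x, BBBZ)
  read x, top B: go to s, push ε → (s, ε, BBZ)
All input consumed in state s with stack BBZ.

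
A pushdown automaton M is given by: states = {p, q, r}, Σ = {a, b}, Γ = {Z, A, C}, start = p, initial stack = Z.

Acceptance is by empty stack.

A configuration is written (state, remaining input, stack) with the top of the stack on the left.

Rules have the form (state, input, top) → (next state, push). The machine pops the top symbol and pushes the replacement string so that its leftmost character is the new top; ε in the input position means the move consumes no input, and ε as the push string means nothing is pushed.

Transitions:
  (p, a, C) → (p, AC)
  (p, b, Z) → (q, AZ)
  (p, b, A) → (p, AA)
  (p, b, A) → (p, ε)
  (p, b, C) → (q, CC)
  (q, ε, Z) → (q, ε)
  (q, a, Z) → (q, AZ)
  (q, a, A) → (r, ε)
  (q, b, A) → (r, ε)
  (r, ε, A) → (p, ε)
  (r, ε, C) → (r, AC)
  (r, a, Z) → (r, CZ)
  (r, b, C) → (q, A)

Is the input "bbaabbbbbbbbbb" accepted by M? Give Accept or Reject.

No computation consumes all input and empties the stack.

Reject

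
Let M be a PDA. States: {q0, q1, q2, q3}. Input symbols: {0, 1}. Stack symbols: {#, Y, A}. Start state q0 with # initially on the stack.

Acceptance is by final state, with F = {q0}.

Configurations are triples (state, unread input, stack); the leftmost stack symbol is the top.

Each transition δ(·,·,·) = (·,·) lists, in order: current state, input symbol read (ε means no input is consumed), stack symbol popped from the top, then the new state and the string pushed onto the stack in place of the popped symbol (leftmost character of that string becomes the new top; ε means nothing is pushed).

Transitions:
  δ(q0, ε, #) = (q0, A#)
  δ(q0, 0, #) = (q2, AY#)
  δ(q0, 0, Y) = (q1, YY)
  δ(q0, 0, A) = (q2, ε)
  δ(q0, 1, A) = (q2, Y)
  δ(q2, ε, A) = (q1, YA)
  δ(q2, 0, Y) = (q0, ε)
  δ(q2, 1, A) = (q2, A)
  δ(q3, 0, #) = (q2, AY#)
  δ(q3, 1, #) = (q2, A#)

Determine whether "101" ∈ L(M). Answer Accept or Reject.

Reject

No computation consumes all input and reaches a final state.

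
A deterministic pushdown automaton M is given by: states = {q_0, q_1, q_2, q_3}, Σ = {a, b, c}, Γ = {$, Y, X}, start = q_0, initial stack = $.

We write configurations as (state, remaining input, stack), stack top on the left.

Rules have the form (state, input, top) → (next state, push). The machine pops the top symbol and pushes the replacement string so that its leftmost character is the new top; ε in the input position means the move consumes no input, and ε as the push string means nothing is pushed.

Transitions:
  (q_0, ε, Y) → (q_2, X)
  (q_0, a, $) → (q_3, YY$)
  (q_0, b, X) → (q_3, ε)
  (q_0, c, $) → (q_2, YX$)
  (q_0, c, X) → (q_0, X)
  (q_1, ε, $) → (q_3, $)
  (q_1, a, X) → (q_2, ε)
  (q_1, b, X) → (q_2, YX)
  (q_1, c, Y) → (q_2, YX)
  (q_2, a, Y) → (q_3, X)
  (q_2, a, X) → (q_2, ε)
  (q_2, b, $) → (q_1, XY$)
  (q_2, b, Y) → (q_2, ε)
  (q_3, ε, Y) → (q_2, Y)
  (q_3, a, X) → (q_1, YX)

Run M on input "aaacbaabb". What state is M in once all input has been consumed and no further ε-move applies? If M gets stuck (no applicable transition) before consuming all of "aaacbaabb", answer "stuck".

q_1

(q_0, aaacbaabb, $) ⊢ (q_3, aacbaabb, YY$) ⊢ (q_2, aacbaabb, YY$) ⊢ (q_3, acbaabb, XY$) ⊢ (q_1, cbaabb, YXY$) ⊢ (q_2, baabb, YXXY$) ⊢ (q_2, aabb, XXY$) ⊢ (q_2, abb, XY$) ⊢ (q_2, bb, Y$) ⊢ (q_2, b, $) ⊢ (q_1, ε, XY$)
All input consumed; M is in state q_1.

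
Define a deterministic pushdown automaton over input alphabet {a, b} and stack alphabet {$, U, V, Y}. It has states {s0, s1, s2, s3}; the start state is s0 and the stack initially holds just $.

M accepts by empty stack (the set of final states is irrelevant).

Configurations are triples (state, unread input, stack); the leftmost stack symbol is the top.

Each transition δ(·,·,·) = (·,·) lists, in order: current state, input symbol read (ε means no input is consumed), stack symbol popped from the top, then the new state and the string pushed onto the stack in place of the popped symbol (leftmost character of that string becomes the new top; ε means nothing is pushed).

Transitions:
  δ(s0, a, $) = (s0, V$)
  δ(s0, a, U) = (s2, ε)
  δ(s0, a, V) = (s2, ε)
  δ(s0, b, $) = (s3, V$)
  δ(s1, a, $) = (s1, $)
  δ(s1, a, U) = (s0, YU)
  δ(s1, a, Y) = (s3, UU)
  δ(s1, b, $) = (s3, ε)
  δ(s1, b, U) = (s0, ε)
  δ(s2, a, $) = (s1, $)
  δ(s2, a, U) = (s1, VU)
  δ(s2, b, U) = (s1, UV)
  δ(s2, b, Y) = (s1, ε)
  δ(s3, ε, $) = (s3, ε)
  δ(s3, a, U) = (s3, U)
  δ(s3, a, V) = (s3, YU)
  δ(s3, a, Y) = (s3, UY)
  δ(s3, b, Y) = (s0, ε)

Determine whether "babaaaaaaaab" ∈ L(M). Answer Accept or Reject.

(s0, babaaaaaaaab, $)
  read b, top $: go to s3, push V$ → (s3, abaaaaaaaab, V$)
  read a, top V: go to s3, push YU → (s3, baaaaaaaab, YU$)
  read b, top Y: go to s0, push ε → (s0, aaaaaaaab, U$)
  read a, top U: go to s2, push ε → (s2, aaaaaaab, $)
  read a, top $: go to s1, push $ → (s1, aaaaaab, $)
  read a, top $: go to s1, push $ → (s1, aaaaab, $)
  read a, top $: go to s1, push $ → (s1, aaaab, $)
  read a, top $: go to s1, push $ → (s1, aaab, $)
  read a, top $: go to s1, push $ → (s1, aab, $)
  read a, top $: go to s1, push $ → (s1, ab, $)
  read a, top $: go to s1, push $ → (s1, b, $)
  read b, top $: go to s3, push ε → (s3, ε, ε)
All input consumed and the stack is empty.

Accept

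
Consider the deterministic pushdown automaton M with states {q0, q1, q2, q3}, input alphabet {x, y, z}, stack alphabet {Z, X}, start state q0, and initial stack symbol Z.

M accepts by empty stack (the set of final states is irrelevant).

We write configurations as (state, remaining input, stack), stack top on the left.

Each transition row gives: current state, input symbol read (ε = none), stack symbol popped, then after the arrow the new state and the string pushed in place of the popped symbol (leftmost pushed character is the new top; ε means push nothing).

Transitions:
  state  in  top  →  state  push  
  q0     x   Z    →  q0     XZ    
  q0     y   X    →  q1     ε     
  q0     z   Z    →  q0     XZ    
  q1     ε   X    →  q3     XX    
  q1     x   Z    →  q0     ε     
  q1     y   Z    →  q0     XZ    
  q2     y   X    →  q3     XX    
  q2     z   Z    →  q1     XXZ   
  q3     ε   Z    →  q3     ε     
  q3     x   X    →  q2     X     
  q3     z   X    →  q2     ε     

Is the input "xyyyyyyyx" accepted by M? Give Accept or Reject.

(q0, xyyyyyyyx, Z)
  read x, top Z: go to q0, push XZ → (q0, yyyyyyyx, XZ)
  read y, top X: go to q1, push ε → (q1, yyyyyyx, Z)
  read y, top Z: go to q0, push XZ → (q0, yyyyyx, XZ)
  read y, top X: go to q1, push ε → (q1, yyyyx, Z)
  read y, top Z: go to q0, push XZ → (q0, yyyx, XZ)
  read y, top X: go to q1, push ε → (q1, yyx, Z)
  read y, top Z: go to q0, push XZ → (q0, yx, XZ)
  read y, top X: go to q1, push ε → (q1, x, Z)
  read x, top Z: go to q0, push ε → (q0, ε, ε)
All input consumed and the stack is empty.

Accept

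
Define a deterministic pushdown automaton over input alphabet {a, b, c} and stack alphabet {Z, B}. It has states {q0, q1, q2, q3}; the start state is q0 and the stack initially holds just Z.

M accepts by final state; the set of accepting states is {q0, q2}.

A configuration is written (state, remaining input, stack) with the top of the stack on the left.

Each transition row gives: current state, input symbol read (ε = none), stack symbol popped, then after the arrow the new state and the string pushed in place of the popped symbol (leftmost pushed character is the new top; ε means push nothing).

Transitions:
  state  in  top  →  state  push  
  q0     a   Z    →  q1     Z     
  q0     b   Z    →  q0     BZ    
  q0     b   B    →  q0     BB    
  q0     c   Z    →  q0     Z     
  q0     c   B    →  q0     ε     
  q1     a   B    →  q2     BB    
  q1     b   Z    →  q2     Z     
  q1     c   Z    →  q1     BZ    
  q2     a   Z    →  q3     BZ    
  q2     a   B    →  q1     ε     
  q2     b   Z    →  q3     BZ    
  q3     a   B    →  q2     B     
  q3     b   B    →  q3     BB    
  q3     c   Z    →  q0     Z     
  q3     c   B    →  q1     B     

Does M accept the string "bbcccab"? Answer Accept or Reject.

Accept

(q0, bbcccab, Z)
  read b, top Z: go to q0, push BZ → (q0, bcccab, BZ)
  read b, top B: go to q0, push BB → (q0, cccab, BBZ)
  read c, top B: go to q0, push ε → (q0, ccab, BZ)
  read c, top B: go to q0, push ε → (q0, cab, Z)
  read c, top Z: go to q0, push Z → (q0, ab, Z)
  read a, top Z: go to q1, push Z → (q1, b, Z)
  read b, top Z: go to q2, push Z → (q2, ε, Z)
All input consumed; state q2 ∈ F.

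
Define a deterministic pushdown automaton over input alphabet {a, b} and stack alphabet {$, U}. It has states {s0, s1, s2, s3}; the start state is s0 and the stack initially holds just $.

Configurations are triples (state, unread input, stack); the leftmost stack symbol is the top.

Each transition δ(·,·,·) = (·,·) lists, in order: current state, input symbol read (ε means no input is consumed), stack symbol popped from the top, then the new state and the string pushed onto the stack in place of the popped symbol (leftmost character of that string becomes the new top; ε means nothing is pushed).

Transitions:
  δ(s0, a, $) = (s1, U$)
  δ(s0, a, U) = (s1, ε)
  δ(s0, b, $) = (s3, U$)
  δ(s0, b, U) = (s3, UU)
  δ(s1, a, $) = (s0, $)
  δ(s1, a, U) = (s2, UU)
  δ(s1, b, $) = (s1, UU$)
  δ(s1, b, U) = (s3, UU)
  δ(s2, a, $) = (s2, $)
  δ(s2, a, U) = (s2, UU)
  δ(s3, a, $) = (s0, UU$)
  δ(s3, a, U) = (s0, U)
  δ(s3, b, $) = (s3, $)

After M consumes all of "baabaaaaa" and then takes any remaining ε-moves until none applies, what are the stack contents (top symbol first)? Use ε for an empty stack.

UUUUUUU$

(s0, baabaaaaa, $)
  read b, top $: go to s3, push U$ → (s3, aabaaaaa, U$)
  read a, top U: go to s0, push U → (s0, abaaaaa, U$)
  read a, top U: go to s1, push ε → (s1, baaaaa, $)
  read b, top $: go to s1, push UU$ → (s1, aaaaa, UU$)
  read a, top U: go to s2, push UU → (s2, aaaa, UUU$)
  read a, top U: go to s2, push UU → (s2, aaa, UUUU$)
  read a, top U: go to s2, push UU → (s2, aa, UUUUU$)
  read a, top U: go to s2, push UU → (s2, a, UUUUUU$)
  read a, top U: go to s2, push UU → (s2, ε, UUUUUUU$)
All input consumed in state s2 with stack UUUUUUU$.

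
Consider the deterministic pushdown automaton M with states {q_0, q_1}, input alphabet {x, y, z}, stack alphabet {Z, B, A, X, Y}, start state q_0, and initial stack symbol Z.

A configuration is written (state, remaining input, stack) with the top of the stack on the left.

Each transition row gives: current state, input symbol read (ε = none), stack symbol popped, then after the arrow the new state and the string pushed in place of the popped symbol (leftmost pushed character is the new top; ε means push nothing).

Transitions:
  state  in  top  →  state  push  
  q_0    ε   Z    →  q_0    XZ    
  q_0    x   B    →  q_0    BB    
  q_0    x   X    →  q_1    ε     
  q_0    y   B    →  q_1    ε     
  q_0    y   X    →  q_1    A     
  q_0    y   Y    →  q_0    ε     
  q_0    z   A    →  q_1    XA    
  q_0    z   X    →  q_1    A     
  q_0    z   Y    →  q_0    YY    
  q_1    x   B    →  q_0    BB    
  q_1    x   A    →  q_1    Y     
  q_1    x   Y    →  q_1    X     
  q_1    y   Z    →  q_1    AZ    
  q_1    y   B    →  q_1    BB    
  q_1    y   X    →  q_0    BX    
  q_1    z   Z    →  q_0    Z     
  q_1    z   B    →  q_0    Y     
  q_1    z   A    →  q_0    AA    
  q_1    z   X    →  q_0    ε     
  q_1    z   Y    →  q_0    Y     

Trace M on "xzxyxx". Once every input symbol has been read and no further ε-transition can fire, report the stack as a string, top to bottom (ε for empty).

(q_0, xzxyxx, Z) ⊢ (q_0, xzxyxx, XZ) ⊢ (q_1, zxyxx, Z) ⊢ (q_0, xyxx, Z) ⊢ (q_0, xyxx, XZ) ⊢ (q_1, yxx, Z) ⊢ (q_1, xx, AZ) ⊢ (q_1, x, YZ) ⊢ (q_1, ε, XZ)
All input consumed in state q_1 with stack XZ.

XZ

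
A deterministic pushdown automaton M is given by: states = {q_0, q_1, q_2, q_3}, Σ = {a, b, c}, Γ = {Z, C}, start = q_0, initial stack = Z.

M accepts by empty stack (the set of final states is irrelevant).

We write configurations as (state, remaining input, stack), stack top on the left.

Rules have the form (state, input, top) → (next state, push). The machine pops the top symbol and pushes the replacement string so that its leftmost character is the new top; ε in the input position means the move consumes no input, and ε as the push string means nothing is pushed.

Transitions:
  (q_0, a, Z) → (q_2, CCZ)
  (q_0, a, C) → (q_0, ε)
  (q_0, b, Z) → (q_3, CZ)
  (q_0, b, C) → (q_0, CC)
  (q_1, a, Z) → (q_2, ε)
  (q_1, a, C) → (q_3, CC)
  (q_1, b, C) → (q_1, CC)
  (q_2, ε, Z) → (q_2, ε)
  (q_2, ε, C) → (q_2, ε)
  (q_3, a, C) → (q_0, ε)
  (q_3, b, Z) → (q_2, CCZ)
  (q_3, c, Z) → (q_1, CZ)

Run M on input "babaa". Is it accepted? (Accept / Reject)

Accept

(q_0, babaa, Z)
  read b, top Z: go to q_3, push CZ → (q_3, abaa, CZ)
  read a, top C: go to q_0, push ε → (q_0, baa, Z)
  read b, top Z: go to q_3, push CZ → (q_3, aa, CZ)
  read a, top C: go to q_0, push ε → (q_0, a, Z)
  read a, top Z: go to q_2, push CCZ → (q_2, ε, CCZ)
  ε-move, top C: go to q_2, push ε → (q_2, ε, CZ)
  ε-move, top C: go to q_2, push ε → (q_2, ε, Z)
  ε-move, top Z: go to q_2, push ε → (q_2, ε, ε)
All input consumed and the stack is empty.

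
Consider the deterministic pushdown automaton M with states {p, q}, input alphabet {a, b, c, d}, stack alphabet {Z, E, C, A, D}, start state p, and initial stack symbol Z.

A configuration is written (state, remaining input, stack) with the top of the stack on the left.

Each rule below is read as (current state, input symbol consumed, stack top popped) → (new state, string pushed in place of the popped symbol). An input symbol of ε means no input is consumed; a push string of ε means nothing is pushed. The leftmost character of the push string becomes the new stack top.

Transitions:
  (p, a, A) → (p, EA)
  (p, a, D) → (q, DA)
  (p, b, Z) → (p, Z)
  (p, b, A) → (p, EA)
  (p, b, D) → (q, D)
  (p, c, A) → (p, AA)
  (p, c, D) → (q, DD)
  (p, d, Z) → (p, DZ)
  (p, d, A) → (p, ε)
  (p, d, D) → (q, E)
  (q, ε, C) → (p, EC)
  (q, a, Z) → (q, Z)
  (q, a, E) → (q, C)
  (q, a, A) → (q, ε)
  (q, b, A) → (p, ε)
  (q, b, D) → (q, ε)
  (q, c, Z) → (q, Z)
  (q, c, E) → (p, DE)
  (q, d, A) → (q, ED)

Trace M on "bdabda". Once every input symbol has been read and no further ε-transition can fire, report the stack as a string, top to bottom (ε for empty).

ECDZ

(p, bdabda, Z)
  read b, top Z: go to p, push Z → (p, dabda, Z)
  read d, top Z: go to p, push DZ → (p, abda, DZ)
  read a, top D: go to q, push DA → (q, bda, DAZ)
  read b, top D: go to q, push ε → (q, da, AZ)
  read d, top A: go to q, push ED → (q, a, EDZ)
  read a, top E: go to q, push C → (q, ε, CDZ)
  ε-move, top C: go to p, push EC → (p, ε, ECDZ)
All input consumed in state p with stack ECDZ.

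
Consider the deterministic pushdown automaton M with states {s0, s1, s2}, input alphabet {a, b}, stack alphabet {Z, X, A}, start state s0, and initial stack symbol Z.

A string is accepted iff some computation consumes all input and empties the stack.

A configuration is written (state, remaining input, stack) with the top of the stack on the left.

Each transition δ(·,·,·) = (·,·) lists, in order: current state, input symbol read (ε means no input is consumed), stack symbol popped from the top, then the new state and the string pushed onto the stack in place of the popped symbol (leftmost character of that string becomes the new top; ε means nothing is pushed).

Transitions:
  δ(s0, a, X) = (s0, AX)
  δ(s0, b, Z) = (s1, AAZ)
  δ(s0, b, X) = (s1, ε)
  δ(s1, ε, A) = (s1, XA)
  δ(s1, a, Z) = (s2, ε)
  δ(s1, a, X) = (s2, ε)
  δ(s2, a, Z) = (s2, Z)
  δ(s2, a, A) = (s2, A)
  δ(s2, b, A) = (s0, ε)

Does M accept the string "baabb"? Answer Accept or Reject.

Reject

(s0, baabb, Z)
  read b, top Z: go to s1, push AAZ → (s1, aabb, AAZ)
  ε-move, top A: go to s1, push XA → (s1, aabb, XAAZ)
  read a, top X: go to s2, push ε → (s2, abb, AAZ)
  read a, top A: go to s2, push A → (s2, bb, AAZ)
  read b, top A: go to s0, push ε → (s0, b, AZ)
No transition applies at (s0, b, AZ); input not fully consumed.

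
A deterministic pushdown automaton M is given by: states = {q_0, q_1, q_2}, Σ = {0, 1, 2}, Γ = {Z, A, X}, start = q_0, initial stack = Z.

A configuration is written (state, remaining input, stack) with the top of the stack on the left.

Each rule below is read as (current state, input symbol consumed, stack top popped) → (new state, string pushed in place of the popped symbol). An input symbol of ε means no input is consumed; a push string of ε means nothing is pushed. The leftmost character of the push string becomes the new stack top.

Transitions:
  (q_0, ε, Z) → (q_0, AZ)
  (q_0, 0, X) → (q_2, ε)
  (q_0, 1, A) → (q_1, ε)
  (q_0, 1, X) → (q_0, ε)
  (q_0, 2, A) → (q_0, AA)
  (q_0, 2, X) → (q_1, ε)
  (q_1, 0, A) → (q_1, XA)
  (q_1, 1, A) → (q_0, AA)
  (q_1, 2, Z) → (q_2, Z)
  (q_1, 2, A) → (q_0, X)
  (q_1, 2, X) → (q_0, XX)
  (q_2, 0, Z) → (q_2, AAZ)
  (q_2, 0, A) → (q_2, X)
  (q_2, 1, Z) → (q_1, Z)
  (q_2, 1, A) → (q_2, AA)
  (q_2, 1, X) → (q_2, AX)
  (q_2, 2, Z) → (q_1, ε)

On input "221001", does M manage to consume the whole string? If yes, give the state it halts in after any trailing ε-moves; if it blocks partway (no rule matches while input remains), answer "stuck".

stuck

(q_0, 221001, Z)
  ε-move, top Z: go to q_0, push AZ → (q_0, 221001, AZ)
  read 2, top A: go to q_0, push AA → (q_0, 21001, AAZ)
  read 2, top A: go to q_0, push AA → (q_0, 1001, AAAZ)
  read 1, top A: go to q_1, push ε → (q_1, 001, AAZ)
  read 0, top A: go to q_1, push XA → (q_1, 01, XAAZ)
No transition for (q_1, 0, top X); M blocks with input 01 remaining.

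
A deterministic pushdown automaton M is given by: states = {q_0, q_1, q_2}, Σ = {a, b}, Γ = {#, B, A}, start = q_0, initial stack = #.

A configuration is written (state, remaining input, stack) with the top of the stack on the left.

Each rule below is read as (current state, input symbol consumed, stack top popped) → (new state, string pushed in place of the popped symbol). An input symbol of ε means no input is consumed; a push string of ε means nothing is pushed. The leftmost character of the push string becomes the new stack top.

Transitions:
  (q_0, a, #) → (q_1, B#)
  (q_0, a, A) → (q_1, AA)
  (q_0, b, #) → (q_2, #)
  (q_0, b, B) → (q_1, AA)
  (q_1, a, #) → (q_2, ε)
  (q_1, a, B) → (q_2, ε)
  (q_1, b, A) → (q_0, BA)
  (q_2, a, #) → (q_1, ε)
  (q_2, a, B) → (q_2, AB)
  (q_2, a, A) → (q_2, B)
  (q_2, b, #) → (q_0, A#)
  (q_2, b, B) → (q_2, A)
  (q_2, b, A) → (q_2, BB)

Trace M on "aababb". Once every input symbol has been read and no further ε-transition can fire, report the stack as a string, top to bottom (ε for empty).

(q_0, aababb, #)
  read a, top #: go to q_1, push B# → (q_1, ababb, B#)
  read a, top B: go to q_2, push ε → (q_2, babb, #)
  read b, top #: go to q_0, push A# → (q_0, abb, A#)
  read a, top A: go to q_1, push AA → (q_1, bb, AA#)
  read b, top A: go to q_0, push BA → (q_0, b, BAA#)
  read b, top B: go to q_1, push AA → (q_1, ε, AAAA#)
All input consumed in state q_1 with stack AAAA#.

AAAA#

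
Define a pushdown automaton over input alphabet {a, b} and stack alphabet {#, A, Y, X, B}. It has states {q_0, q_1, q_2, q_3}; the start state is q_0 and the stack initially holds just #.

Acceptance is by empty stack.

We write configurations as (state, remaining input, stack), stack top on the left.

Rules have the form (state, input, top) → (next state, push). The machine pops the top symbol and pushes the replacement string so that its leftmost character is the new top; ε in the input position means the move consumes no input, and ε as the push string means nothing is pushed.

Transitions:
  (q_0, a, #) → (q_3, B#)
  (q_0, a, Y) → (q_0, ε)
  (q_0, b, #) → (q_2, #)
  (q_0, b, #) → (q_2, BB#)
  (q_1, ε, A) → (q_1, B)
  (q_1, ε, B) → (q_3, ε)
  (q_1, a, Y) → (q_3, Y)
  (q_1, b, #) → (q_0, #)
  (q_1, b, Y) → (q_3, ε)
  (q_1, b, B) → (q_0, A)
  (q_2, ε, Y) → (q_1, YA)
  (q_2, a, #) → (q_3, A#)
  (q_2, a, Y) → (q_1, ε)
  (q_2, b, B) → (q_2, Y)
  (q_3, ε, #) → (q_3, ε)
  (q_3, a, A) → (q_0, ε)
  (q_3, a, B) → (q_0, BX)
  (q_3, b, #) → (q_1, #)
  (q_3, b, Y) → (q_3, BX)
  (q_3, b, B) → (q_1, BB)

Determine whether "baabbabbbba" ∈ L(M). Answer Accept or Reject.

One accepting computation: (q_0, baabbabbbba, #) ⊢ (q_2, aabbabbbba, #) ⊢ (q_3, abbabbbba, A#) ⊢ (q_0, bbabbbba, #) ⊢ (q_2, babbbba, BB#) ⊢ (q_2, abbbba, YB#) ⊢ (q_1, bbbba, B#) ⊢ (q_3, bbbba, #) ⊢ (q_1, bbba, #) ⊢ (q_0, bba, #) ⊢ (q_2, ba, BB#) ⊢ (q_2, a, YB#) ⊢ (q_1, ε, B#) ⊢ (q_3, ε, #) ⊢ (q_3, ε, ε)
All input consumed and the stack is empty.

Accept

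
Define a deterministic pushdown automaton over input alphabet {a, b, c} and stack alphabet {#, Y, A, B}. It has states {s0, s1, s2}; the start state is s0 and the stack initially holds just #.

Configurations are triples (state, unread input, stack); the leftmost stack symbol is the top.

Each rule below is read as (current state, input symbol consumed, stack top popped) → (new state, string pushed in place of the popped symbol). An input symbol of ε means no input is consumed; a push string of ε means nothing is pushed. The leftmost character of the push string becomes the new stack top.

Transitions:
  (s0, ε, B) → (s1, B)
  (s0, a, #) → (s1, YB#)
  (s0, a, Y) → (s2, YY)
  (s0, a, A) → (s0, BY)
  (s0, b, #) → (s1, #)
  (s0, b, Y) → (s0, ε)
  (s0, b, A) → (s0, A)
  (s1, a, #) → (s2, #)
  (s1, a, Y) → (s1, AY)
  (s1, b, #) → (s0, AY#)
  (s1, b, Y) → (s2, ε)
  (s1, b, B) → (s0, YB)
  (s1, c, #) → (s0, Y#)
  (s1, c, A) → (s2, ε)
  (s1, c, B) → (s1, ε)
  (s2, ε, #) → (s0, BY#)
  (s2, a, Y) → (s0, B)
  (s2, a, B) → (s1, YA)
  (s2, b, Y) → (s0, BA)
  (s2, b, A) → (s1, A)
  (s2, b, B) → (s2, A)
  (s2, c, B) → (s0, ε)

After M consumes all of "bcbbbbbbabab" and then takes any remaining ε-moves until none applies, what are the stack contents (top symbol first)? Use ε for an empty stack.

BAYBYY#

(s0, bcbbbbbbabab, #)
  read b, top #: go to s1, push # → (s1, cbbbbbbabab, #)
  read c, top #: go to s0, push Y# → (s0, bbbbbbabab, Y#)
  read b, top Y: go to s0, push ε → (s0, bbbbbabab, #)
  read b, top #: go to s1, push # → (s1, bbbbabab, #)
  read b, top #: go to s0, push AY# → (s0, bbbabab, AY#)
  read b, top A: go to s0, push A → (s0, bbabab, AY#)
  read b, top A: go to s0, push A → (s0, babab, AY#)
  read b, top A: go to s0, push A → (s0, abab, AY#)
  read a, top A: go to s0, push BY → (s0, bab, BYY#)
  ε-move, top B: go to s1, push B → (s1, bab, BYY#)
  read b, top B: go to s0, push YB → (s0, ab, YBYY#)
  read a, top Y: go to s2, push YY → (s2, b, YYBYY#)
  read b, top Y: go to s0, push BA → (s0, ε, BAYBYY#)
  ε-move, top B: go to s1, push B → (s1, ε, BAYBYY#)
All input consumed in state s1 with stack BAYBYY#.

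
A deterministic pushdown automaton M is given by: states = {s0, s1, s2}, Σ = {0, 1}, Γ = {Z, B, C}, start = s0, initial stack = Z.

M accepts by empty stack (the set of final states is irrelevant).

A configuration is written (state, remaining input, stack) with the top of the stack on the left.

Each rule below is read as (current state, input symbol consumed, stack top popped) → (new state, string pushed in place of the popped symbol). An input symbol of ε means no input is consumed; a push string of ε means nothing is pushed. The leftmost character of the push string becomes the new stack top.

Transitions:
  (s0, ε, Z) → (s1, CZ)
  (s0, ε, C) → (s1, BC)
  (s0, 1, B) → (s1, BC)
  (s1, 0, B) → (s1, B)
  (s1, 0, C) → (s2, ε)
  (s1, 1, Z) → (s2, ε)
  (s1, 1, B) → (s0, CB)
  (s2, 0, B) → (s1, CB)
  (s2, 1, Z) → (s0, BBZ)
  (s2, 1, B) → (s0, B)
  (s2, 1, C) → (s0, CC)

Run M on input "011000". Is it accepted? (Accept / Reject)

(s0, 011000, Z)
  ε-move, top Z: go to s1, push CZ → (s1, 011000, CZ)
  read 0, top C: go to s2, push ε → (s2, 11000, Z)
  read 1, top Z: go to s0, push BBZ → (s0, 1000, BBZ)
  read 1, top B: go to s1, push BC → (s1, 000, BCBZ)
  read 0, top B: go to s1, push B → (s1, 00, BCBZ)
  read 0, top B: go to s1, push B → (s1, 0, BCBZ)
  read 0, top B: go to s1, push B → (s1, ε, BCBZ)
All input consumed; stack is BCBZ, not empty, and no further ε-move applies.

Reject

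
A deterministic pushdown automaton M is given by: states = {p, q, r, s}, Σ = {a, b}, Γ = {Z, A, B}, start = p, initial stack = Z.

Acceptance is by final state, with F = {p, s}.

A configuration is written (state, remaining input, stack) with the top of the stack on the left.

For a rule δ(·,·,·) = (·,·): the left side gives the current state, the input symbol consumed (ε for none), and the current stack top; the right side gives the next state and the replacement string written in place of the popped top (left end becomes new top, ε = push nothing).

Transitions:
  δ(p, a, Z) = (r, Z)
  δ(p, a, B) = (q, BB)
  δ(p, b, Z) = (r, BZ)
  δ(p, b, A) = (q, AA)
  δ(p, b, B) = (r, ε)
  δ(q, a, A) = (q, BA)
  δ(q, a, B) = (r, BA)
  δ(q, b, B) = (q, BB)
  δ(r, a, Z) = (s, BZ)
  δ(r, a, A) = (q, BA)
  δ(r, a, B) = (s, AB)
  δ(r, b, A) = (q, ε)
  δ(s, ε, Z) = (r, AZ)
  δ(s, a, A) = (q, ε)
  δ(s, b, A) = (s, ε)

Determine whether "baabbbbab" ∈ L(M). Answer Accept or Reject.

(p, baabbbbab, Z)
  read b, top Z: go to r, push BZ → (r, aabbbbab, BZ)
  read a, top B: go to s, push AB → (s, abbbbab, ABZ)
  read a, top A: go to q, push ε → (q, bbbbab, BZ)
  read b, top B: go to q, push BB → (q, bbbab, BBZ)
  read b, top B: go to q, push BB → (q, bbab, BBBZ)
  read b, top B: go to q, push BB → (q, bab, BBBBZ)
  read b, top B: go to q, push BB → (q, ab, BBBBBZ)
  read a, top B: go to r, push BA → (r, b, BABBBBZ)
No transition applies at (r, b, BABBBBZ); input not fully consumed.

Reject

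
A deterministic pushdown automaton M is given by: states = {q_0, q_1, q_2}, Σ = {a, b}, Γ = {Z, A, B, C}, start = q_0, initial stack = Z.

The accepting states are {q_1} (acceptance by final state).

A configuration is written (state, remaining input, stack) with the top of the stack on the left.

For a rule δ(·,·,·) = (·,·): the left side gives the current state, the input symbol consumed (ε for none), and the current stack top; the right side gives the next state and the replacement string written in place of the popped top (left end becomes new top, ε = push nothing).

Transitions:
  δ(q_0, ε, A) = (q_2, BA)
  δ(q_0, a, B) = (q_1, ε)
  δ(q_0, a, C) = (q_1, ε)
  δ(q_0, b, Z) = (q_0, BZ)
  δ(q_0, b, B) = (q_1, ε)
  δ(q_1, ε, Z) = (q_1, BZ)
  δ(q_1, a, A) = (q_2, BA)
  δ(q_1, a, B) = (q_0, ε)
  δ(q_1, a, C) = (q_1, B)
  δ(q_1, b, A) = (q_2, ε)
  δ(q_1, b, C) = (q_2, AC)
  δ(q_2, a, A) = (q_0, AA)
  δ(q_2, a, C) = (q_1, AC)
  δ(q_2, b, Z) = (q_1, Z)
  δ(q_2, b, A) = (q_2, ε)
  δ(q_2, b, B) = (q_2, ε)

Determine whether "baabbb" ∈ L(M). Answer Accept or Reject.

Reject

(q_0, baabbb, Z)
  read b, top Z: go to q_0, push BZ → (q_0, aabbb, BZ)
  read a, top B: go to q_1, push ε → (q_1, abbb, Z)
  ε-move, top Z: go to q_1, push BZ → (q_1, abbb, BZ)
  read a, top B: go to q_0, push ε → (q_0, bbb, Z)
  read b, top Z: go to q_0, push BZ → (q_0, bb, BZ)
  read b, top B: go to q_1, push ε → (q_1, b, Z)
  ε-move, top Z: go to q_1, push BZ → (q_1, b, BZ)
No transition applies at (q_1, b, BZ); input not fully consumed.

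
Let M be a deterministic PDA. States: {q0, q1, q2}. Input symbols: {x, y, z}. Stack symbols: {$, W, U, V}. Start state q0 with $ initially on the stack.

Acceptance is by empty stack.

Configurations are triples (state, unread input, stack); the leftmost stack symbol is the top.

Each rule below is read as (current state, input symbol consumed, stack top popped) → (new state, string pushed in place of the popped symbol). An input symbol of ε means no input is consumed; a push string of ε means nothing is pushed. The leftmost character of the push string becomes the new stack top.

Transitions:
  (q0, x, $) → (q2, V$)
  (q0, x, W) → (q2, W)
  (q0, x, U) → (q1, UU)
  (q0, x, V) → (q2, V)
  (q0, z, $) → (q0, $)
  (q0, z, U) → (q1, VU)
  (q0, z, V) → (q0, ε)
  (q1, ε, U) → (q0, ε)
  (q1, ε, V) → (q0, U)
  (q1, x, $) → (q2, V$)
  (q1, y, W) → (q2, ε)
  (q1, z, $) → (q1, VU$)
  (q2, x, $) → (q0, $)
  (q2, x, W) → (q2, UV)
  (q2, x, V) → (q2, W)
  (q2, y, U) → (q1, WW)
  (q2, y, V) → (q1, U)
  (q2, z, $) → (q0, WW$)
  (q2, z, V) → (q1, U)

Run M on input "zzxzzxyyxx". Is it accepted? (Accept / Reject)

Reject

(q0, zzxzzxyyxx, $)
  read z, top $: go to q0, push $ → (q0, zxzzxyyxx, $)
  read z, top $: go to q0, push $ → (q0, xzzxyyxx, $)
  read x, top $: go to q2, push V$ → (q2, zzxyyxx, V$)
  read z, top V: go to q1, push U → (q1, zxyyxx, U$)
  ε-move, top U: go to q0, push ε → (q0, zxyyxx, $)
  read z, top $: go to q0, push $ → (q0, xyyxx, $)
  read x, top $: go to q2, push V$ → (q2, yyxx, V$)
  read y, top V: go to q1, push U → (q1, yxx, U$)
  ε-move, top U: go to q0, push ε → (q0, yxx, $)
No transition applies at (q0, yxx, $); input not fully consumed.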